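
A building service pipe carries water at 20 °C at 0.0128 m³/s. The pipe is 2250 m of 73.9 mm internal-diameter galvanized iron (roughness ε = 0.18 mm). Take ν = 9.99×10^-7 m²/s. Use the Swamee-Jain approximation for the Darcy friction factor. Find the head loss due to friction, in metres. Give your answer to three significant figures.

V = 4Q/(πD²) = 4·0.0128/(π·0.0739²) = 2.984 m/s
Re = VD/ν = 2.984·0.0739/9.99×10^-7 = 2.21×10^5 → turbulent
ε/D = 0.18/73.9 = 0.00244
Swamee-Jain: f = 0.02558
h_f = f(L/D)V²/(2g) = 0.02558·(2250/0.0739)·2.984²/(2·9.81) = 353.4 m

h_f ≈ 353 m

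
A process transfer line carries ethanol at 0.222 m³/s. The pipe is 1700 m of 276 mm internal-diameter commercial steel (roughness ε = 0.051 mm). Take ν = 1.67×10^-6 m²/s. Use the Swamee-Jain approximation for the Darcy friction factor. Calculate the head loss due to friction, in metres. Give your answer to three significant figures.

h_f ≈ 65.3 m

V = 4Q/(πD²) = 4·0.222/(π·0.276²) = 3.711 m/s
Re = VD/ν = 3.711·0.276/1.67×10^-6 = 6.13×10^5 → turbulent
ε/D = 0.051/276 = 1.85×10^-4
Swamee-Jain: f = 0.01510
h_f = f(L/D)V²/(2g) = 0.01510·(1700/0.276)·3.711²/(2·9.81) = 65.29 m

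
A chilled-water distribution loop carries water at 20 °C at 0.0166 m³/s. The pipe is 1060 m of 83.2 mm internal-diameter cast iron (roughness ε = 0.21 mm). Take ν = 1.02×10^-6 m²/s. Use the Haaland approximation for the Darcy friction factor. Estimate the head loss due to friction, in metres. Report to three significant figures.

h_f ≈ 155 m

V = 4Q/(πD²) = 4·0.0166/(π·0.0832²) = 3.053 m/s
Re = VD/ν = 3.053·0.0832/1.02×10^-6 = 2.49×10^5 → turbulent
ε/D = 0.21/83.2 = 0.00252
Haaland: f = 0.02553
h_f = f(L/D)V²/(2g) = 0.02553·(1060/0.0832)·3.053²/(2·9.81) = 154.6 m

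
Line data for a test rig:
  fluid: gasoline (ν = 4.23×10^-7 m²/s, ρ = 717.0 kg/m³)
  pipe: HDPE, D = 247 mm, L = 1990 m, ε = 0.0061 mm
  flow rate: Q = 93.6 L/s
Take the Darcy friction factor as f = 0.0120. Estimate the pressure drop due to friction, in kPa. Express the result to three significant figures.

Δp ≈ 132 kPa

V = 4Q/(πD²) = 4·0.0936/(π·0.247²) = 1.953 m/s
h_f = f(L/D)V²/(2g) = 0.01200·(1990/0.247)·1.953²/(2·9.81) = 18.80 m
Δp = ρg·h_f = 717.0·9.81·18.80 = 132.3 kPa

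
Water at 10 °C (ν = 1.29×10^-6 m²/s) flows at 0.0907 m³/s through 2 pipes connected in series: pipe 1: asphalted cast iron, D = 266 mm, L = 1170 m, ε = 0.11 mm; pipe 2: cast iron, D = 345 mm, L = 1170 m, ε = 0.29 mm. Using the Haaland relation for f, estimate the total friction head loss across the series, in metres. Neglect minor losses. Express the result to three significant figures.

Pipe 1: V = 1.632 m/s, Re = 3.37×10^5, ε/D = 4.14×10^-4, f = 0.01741, h_1 = f(L/D)V²/2g = 10.40 m
Pipe 2: V = 0.9702 m/s, Re = 2.59×10^5, ε/D = 8.41×10^-4, f = 0.01996, h_2 = f(L/D)V²/2g = 3.248 m
Series → Q common, losses add: H = Σh = 13.64 m

H ≈ 13.6 m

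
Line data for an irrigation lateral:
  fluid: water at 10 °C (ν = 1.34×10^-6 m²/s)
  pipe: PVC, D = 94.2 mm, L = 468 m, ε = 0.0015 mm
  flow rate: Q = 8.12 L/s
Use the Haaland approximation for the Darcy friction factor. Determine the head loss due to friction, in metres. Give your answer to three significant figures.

V = 4Q/(πD²) = 4·0.00812/(π·0.0942²) = 1.165 m/s
Re = VD/ν = 1.165·0.0942/1.34×10^-6 = 8.19×10^4 → turbulent
ε/D = 0.0015/94.2 = 1.59×10^-5
Haaland: f = 0.01864
h_f = f(L/D)V²/(2g) = 0.01864·(468/0.0942)·1.165²/(2·9.81) = 6.408 m

h_f ≈ 6.41 m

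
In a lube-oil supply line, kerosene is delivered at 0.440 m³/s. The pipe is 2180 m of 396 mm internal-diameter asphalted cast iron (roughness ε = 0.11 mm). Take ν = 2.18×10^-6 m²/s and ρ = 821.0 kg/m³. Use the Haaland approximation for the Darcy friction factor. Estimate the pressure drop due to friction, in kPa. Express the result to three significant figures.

Δp ≈ 453 kPa

V = 4Q/(πD²) = 4·0.440/(π·0.396²) = 3.573 m/s
Re = VD/ν = 3.573·0.396/2.18×10^-6 = 6.49×10^5 → turbulent
ε/D = 0.11/396 = 2.78×10^-4
Haaland: f = 0.01572
h_f = f(L/D)V²/(2g) = 0.01572·(2180/0.396)·3.573²/(2·9.81) = 56.29 m
Δp = ρg·h_f = 821.0·9.81·56.29 = 453.3 kPa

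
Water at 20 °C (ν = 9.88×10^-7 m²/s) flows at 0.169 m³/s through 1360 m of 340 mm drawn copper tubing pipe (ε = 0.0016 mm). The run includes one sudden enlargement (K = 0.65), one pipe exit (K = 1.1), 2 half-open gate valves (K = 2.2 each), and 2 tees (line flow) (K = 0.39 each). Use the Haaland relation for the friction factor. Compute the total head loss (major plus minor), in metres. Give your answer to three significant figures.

V = 4Q/(πD²) = 1.861 m/s; V²/2g = 0.1766 m
Re = 6.41×10^5, ε/D = 4.71×10^-6 → f = 0.01256 (Haaland)
Major: h_f = f(L/D)·V²/2g = 0.01256·4000·0.1766 = 8.875 m
Minor: ΣK = 6.93; h_m = ΣK·V²/2g = 1.224 m
Total H_L = 8.875 + 1.224 = 10.10 m

H_L ≈ 10.1 m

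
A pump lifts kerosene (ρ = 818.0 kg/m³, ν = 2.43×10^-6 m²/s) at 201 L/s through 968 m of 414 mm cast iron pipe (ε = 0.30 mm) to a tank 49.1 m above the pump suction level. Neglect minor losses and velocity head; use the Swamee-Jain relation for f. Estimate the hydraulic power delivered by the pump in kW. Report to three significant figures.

V = 4Q/(πD²) = 1.493 m/s; Re = 2.54×10^5; ε/D = 7.25×10^-4; f = 0.01970
h_f = f(L/D)V²/2g = 5.235 m
Total head H = z + h_f = 49.1 + 5.235 = 54.34 m
P_hyd = ρgQH = 818.0·9.81·0.201·54.34 = 87.64 kW

P_hyd ≈ 87.6 kW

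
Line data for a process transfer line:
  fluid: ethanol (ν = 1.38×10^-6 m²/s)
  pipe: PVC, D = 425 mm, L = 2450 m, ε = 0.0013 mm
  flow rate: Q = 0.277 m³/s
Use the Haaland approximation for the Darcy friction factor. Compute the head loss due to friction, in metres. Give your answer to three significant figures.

V = 4Q/(πD²) = 4·0.277/(π·0.425²) = 1.953 m/s
Re = VD/ν = 1.953·0.425/1.38×10^-6 = 6.01×10^5 → turbulent
ε/D = 0.0013/425 = 3.06×10^-6
Haaland: f = 0.01268
h_f = f(L/D)V²/(2g) = 0.01268·(2450/0.425)·1.953²/(2·9.81) = 14.20 m

h_f ≈ 14.2 m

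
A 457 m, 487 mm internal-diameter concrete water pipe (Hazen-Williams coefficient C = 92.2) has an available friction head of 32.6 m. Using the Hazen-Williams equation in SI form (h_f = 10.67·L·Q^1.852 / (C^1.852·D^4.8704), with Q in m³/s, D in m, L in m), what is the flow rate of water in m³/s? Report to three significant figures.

Rearranging: Q = [h_f·C^1.852·D^4.8704 / (10.67·L)]^(1/1.852)
Q = [32.6·92.2^1.852·0.487^4.8704 / (10.67·457)]^0.540 = 0.9304 m³/s

Q ≈ 0.930 m³/s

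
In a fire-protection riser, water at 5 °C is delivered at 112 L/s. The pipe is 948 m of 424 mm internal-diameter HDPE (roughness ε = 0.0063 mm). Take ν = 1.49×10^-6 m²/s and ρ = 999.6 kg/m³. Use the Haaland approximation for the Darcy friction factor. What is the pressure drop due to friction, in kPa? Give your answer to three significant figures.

Δp ≈ 10.7 kPa

V = 4Q/(πD²) = 4·0.112/(π·0.424²) = 0.7932 m/s
Re = VD/ν = 0.7932·0.424/1.49×10^-6 = 2.26×10^5 → turbulent
ε/D = 0.0063/424 = 1.49×10^-5
Haaland: f = 0.01524
h_f = f(L/D)V²/(2g) = 0.01524·(948/0.424)·0.7932²/(2·9.81) = 1.093 m
Δp = ρg·h_f = 999.6·9.81·1.093 = 10.71 kPa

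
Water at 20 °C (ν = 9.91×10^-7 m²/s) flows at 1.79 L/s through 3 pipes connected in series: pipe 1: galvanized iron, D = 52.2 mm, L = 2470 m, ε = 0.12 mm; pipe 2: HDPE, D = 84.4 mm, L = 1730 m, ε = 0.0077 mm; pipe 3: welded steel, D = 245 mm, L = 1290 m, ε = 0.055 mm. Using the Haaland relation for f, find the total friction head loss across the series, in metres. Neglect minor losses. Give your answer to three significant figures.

H ≈ 48.6 m

Pipe 1: V = 0.8364 m/s, Re = 4.41×10^4, ε/D = 0.00230, f = 0.02727, h_1 = f(L/D)V²/2g = 46.01 m
Pipe 2: V = 0.3199 m/s, Re = 2.72×10^4, ε/D = 9.12×10^-5, f = 0.02403, h_2 = f(L/D)V²/2g = 2.570 m
Pipe 3: V = 0.03797 m/s, Re = 9390, ε/D = 2.24×10^-4, f = 0.03168, h_3 = f(L/D)V²/2g = 0.01225 m
Series → Q common, losses add: H = Σh = 48.60 m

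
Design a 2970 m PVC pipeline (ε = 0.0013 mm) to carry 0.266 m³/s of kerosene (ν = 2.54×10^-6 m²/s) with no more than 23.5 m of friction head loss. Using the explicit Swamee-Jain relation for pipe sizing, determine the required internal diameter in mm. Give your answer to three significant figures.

Swamee-Jain (Type III): D = 0.66·[ε^1.25·(LQ²/(gh_f))^4.75 + ν·Q^9.4·(L/(gh_f))^5.2]^0.04
LQ²/(gh_f) = 0.9116; L/(gh_f) = 12.88
Term 1 = ε^1.25·(…)^4.75 = 2.83×10^-8; Term 2 = ν·Q^9.4·(…)^5.2 = 5.90×10^-6
D = 0.66·(2.83×10^-8 + 5.90×10^-6)^0.04 = 0.4078 m = 408 mm
Check: V = 2.04 m/s, Re = 3.27×10^5, f = 0.01418, h_f = 21.8 m ≈ 23.5 m ✓

D ≈ 408 mm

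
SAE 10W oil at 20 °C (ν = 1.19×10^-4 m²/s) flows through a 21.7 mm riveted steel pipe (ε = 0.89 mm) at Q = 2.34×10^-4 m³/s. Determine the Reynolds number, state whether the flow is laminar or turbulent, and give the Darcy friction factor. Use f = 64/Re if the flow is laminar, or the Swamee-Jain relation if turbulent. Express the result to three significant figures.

V = 4Q/(πD²) = 0.6327 m/s
Re = VD/ν = 0.6327·0.0217/1.19×10^-4 = 115
Re < 2300 → laminar → f = 64/Re = 0.5547

Re ≈ 115; laminar; f = 64/Re ≈ 0.555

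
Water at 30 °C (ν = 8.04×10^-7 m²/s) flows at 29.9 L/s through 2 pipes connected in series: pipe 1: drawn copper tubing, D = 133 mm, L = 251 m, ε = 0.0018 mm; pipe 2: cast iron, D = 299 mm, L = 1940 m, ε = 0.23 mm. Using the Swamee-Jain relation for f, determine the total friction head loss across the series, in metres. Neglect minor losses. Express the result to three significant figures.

Pipe 1: V = 2.152 m/s, Re = 3.56×10^5, ε/D = 1.35×10^-5, f = 0.01410, h_1 = f(L/D)V²/2g = 6.282 m
Pipe 2: V = 0.4258 m/s, Re = 1.58×10^5, ε/D = 7.69×10^-4, f = 0.02059, h_2 = f(L/D)V²/2g = 1.235 m
Series → Q common, losses add: H = Σh = 7.517 m

H ≈ 7.52 m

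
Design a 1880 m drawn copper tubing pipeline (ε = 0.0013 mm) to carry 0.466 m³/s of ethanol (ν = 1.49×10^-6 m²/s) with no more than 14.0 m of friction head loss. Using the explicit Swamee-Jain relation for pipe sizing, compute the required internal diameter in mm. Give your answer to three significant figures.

D ≈ 499 mm

Swamee-Jain (Type III): D = 0.66·[ε^1.25·(LQ²/(gh_f))^4.75 + ν·Q^9.4·(L/(gh_f))^5.2]^0.04
LQ²/(gh_f) = 2.973; L/(gh_f) = 13.69
Term 1 = ε^1.25·(…)^4.75 = 7.76×10^-6; Term 2 = ν·Q^9.4·(…)^5.2 = 9.23×10^-4
D = 0.66·(7.76×10^-6 + 9.23×10^-4)^0.04 = 0.4992 m = 499 mm
Check: V = 2.38 m/s, Re = 7.98×10^5, f = 0.01212, h_f = 13.2 m ≈ 14.0 m ✓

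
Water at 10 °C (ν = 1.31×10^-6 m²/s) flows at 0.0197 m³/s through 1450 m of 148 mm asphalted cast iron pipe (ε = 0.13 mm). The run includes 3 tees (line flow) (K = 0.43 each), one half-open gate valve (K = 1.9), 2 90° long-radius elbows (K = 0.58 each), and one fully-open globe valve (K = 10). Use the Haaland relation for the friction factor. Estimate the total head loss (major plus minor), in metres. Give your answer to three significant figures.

V = 4Q/(πD²) = 1.145 m/s; V²/2g = 0.06684 m
Re = 1.29×10^5, ε/D = 8.78×10^-4 → f = 0.02105 (Haaland)
Major: h_f = f(L/D)·V²/2g = 0.02105·9797·0.06684 = 13.78 m
Minor: ΣK = 14.3; h_m = ΣK·V²/2g = 0.9591 m
Total H_L = 13.78 + 0.9591 = 14.74 m

H_L ≈ 14.7 m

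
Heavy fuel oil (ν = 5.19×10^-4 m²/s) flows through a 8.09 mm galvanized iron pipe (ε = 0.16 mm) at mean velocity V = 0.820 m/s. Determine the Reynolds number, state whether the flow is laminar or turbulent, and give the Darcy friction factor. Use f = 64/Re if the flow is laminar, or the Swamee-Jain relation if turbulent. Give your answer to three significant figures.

Re ≈ 12.8; laminar; f = 64/Re ≈ 5.01

Re = VD/ν = 0.8200·0.00809/5.19×10^-4 = 12.8
Re < 2300 → laminar → f = 64/Re = 5.007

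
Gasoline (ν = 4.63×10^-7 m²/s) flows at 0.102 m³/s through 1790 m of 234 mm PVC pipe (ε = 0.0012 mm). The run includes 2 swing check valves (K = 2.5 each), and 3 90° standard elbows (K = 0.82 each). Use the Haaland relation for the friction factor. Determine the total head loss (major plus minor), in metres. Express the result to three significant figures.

V = 4Q/(πD²) = 2.372 m/s; V²/2g = 0.2867 m
Re = 1.20×10^6, ε/D = 5.13×10^-6 → f = 0.01134 (Haaland)
Major: h_f = f(L/D)·V²/2g = 0.01134·7650·0.2867 = 24.87 m
Minor: ΣK = 7.46; h_m = ΣK·V²/2g = 2.139 m
Total H_L = 24.87 + 2.139 = 27.01 m

H_L ≈ 27.0 m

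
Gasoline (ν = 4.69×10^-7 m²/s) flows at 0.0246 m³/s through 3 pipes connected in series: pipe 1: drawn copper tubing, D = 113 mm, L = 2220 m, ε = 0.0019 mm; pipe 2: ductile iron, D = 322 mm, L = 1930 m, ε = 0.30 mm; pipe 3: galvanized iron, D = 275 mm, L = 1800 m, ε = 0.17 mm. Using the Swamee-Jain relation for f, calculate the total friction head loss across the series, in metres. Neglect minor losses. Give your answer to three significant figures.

H ≈ 80.0 m

Pipe 1: V = 2.453 m/s, Re = 5.91×10^5, ε/D = 1.68×10^-5, f = 0.01300, h_1 = f(L/D)V²/2g = 78.34 m
Pipe 2: V = 0.3021 m/s, Re = 2.07×10^5, ε/D = 9.32×10^-4, f = 0.02087, h_2 = f(L/D)V²/2g = 0.5818 m
Pipe 3: V = 0.4142 m/s, Re = 2.43×10^5, ε/D = 6.18×10^-4, f = 0.01924, h_3 = f(L/D)V²/2g = 1.101 m
Series → Q common, losses add: H = Σh = 80.02 m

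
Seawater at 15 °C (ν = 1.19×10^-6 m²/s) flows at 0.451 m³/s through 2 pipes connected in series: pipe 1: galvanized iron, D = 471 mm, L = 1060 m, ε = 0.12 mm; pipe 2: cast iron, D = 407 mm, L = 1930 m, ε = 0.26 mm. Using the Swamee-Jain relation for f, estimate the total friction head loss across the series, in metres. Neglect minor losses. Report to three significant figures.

Pipe 1: V = 2.588 m/s, Re = 1.02×10^6, ε/D = 2.55×10^-4, f = 0.01532, h_1 = f(L/D)V²/2g = 11.77 m
Pipe 2: V = 3.467 m/s, Re = 1.19×10^6, ε/D = 6.39×10^-4, f = 0.01810, h_2 = f(L/D)V²/2g = 52.58 m
Series → Q common, losses add: H = Σh = 64.35 m

H ≈ 64.4 m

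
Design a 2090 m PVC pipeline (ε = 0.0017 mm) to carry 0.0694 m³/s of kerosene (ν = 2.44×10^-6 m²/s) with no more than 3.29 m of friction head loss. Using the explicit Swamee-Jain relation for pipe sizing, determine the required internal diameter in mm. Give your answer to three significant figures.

D ≈ 344 mm

Swamee-Jain (Type III): D = 0.66·[ε^1.25·(LQ²/(gh_f))^4.75 + ν·Q^9.4·(L/(gh_f))^5.2]^0.04
LQ²/(gh_f) = 0.3119; L/(gh_f) = 64.76
Term 1 = ε^1.25·(…)^4.75 = 2.42×10^-10; Term 2 = ν·Q^9.4·(…)^5.2 = 8.22×10^-8
D = 0.66·(2.42×10^-10 + 8.22×10^-8)^0.04 = 0.3437 m = 344 mm
Check: V = 0.748 m/s, Re = 1.05×10^5, f = 0.01770, h_f = 3.07 m ≈ 3.29 m ✓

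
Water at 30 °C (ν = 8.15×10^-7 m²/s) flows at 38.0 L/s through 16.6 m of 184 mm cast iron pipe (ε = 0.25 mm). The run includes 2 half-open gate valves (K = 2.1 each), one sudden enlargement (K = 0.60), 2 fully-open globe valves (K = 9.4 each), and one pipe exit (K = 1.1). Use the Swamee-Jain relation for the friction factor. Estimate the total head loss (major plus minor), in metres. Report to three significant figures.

H_L ≈ 2.78 m

V = 4Q/(πD²) = 1.429 m/s; V²/2g = 0.1041 m
Re = 3.23×10^5, ε/D = 0.00136 → f = 0.02206 (Swamee-Jain)
Major: h_f = f(L/D)·V²/2g = 0.02206·90.22·0.1041 = 0.2072 m
Minor: ΣK = 24.7; h_m = ΣK·V²/2g = 2.571 m
Total H_L = 0.2072 + 2.571 = 2.778 m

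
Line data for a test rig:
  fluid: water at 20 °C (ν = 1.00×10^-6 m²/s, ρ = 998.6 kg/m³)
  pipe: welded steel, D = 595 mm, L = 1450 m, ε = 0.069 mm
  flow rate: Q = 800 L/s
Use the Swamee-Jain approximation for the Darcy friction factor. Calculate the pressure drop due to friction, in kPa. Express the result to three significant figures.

Δp ≈ 134 kPa

V = 4Q/(πD²) = 4·0.800/(π·0.595²) = 2.877 m/s
Re = VD/ν = 2.877·0.595/1.00×10^-6 = 1.71×10^6 → turbulent
ε/D = 0.069/595 = 1.16×10^-4
Swamee-Jain: f = 0.01326
h_f = f(L/D)V²/(2g) = 0.01326·(1450/0.595)·2.877²/(2·9.81) = 13.63 m
Δp = ρg·h_f = 998.6·9.81·13.63 = 133.5 kPa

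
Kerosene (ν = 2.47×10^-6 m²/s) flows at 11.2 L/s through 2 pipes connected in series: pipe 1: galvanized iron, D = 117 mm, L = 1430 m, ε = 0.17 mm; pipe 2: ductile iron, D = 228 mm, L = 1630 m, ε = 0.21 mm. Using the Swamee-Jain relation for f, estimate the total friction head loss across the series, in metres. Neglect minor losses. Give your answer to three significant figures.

Pipe 1: V = 1.042 m/s, Re = 4.93×10^4, ε/D = 0.00145, f = 0.02546, h_1 = f(L/D)V²/2g = 17.21 m
Pipe 2: V = 0.2743 m/s, Re = 2.53×10^4, ε/D = 9.21×10^-4, f = 0.02672, h_2 = f(L/D)V²/2g = 0.7328 m
Series → Q common, losses add: H = Σh = 17.95 m

H ≈ 17.9 m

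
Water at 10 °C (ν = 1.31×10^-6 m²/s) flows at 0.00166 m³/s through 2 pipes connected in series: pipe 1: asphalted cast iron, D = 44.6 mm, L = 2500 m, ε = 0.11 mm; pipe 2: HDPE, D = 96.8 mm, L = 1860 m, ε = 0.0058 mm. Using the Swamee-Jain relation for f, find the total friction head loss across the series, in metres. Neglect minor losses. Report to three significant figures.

Pipe 1: V = 1.063 m/s, Re = 3.62×10^4, ε/D = 0.00247, f = 0.02871, h_1 = f(L/D)V²/2g = 92.61 m
Pipe 2: V = 0.2256 m/s, Re = 1.67×10^4, ε/D = 5.99×10^-5, f = 0.02717, h_2 = f(L/D)V²/2g = 1.354 m
Series → Q common, losses add: H = Σh = 93.96 m

H ≈ 94.0 m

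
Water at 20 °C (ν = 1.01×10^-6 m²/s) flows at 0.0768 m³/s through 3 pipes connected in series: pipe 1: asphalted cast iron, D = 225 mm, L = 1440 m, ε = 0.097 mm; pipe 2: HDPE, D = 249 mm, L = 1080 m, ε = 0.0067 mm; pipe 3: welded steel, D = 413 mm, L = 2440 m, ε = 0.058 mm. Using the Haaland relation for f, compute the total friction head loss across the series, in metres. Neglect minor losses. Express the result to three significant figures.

H ≈ 30.3 m

Pipe 1: V = 1.932 m/s, Re = 4.30×10^5, ε/D = 4.31×10^-4, f = 0.01726, h_1 = f(L/D)V²/2g = 21.01 m
Pipe 2: V = 1.577 m/s, Re = 3.89×10^5, ε/D = 2.69×10^-5, f = 0.01394, h_2 = f(L/D)V²/2g = 7.667 m
Pipe 3: V = 0.5733 m/s, Re = 2.34×10^5, ε/D = 1.40×10^-4, f = 0.01610, h_3 = f(L/D)V²/2g = 1.593 m
Series → Q common, losses add: H = Σh = 30.27 m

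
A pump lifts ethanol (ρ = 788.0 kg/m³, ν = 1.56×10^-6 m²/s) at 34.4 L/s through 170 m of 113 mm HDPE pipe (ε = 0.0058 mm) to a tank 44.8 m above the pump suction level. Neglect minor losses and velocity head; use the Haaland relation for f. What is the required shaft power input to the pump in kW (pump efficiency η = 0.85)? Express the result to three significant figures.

V = 4Q/(πD²) = 3.430 m/s; Re = 2.48×10^5; ε/D = 5.13×10^-5; f = 0.01526
h_f = f(L/D)V²/2g = 13.77 m
Total head H = z + h_f = 44.8 + 13.77 = 58.57 m
P_hyd = ρgQH = 788.0·9.81·0.0344·58.57 = 15.57 kW
P_shaft = P_hyd/η = 15.57/0.85 = 18.32 kW

P_shaft ≈ 18.3 kW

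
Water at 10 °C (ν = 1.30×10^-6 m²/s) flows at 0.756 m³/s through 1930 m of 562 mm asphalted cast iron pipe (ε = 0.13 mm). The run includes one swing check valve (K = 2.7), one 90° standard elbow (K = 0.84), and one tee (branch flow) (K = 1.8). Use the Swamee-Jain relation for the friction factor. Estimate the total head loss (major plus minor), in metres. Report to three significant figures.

V = 4Q/(πD²) = 3.048 m/s; V²/2g = 0.4734 m
Re = 1.32×10^6, ε/D = 2.31×10^-4 → f = 0.01491 (Swamee-Jain)
Major: h_f = f(L/D)·V²/2g = 0.01491·3434·0.4734 = 24.24 m
Minor: ΣK = 5.34; h_m = ΣK·V²/2g = 2.528 m
Total H_L = 24.24 + 2.528 = 26.76 m

H_L ≈ 26.8 m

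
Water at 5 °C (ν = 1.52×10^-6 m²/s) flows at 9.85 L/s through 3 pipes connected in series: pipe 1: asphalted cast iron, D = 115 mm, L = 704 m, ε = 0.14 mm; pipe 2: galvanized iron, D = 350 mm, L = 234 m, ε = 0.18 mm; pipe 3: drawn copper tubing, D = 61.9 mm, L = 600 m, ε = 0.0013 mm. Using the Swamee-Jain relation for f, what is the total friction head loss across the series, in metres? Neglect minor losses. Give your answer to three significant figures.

Pipe 1: V = 0.9483 m/s, Re = 7.17×10^4, ε/D = 0.00122, f = 0.02380, h_1 = f(L/D)V²/2g = 6.677 m
Pipe 2: V = 0.1024 m/s, Re = 2.36×10^4, ε/D = 5.14×10^-4, f = 0.02612, h_2 = f(L/D)V²/2g = 0.009328 m
Pipe 3: V = 3.273 m/s, Re = 1.33×10^5, ε/D = 2.10×10^-5, f = 0.01699, h_3 = f(L/D)V²/2g = 89.92 m
Series → Q common, losses add: H = Σh = 96.60 m

H ≈ 96.6 m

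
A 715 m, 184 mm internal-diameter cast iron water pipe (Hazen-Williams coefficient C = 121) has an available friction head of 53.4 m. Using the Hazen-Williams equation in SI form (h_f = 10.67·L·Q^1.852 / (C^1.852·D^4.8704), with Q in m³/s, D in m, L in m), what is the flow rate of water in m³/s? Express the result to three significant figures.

Rearranging: Q = [h_f·C^1.852·D^4.8704 / (10.67·L)]^(1/1.852)
Q = [53.4·121^1.852·0.184^4.8704 / (10.67·715)]^0.540 = 0.09679 m³/s

Q ≈ 0.0968 m³/s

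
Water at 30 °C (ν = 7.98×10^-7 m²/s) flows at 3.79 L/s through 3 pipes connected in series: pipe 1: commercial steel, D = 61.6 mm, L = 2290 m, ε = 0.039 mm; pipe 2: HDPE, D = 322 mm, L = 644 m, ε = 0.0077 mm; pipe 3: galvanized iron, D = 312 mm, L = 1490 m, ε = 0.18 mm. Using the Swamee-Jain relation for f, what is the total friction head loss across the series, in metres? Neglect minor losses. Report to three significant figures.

Pipe 1: V = 1.272 m/s, Re = 9.82×10^4, ε/D = 6.33×10^-4, f = 0.02102, h_1 = f(L/D)V²/2g = 64.40 m
Pipe 2: V = 0.04654 m/s, Re = 1.88×10^4, ε/D = 2.39×10^-5, f = 0.02629, h_2 = f(L/D)V²/2g = 0.005804 m
Pipe 3: V = 0.04957 m/s, Re = 1.94×10^4, ε/D = 5.77×10^-4, f = 0.02738, h_3 = f(L/D)V²/2g = 0.01637 m
Series → Q common, losses add: H = Σh = 64.42 m

H ≈ 64.4 m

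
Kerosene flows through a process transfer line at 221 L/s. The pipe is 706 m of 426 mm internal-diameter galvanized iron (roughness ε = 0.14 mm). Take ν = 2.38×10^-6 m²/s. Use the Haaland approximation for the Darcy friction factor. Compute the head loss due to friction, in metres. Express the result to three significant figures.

h_f ≈ 3.48 m

V = 4Q/(πD²) = 4·0.221/(π·0.426²) = 1.551 m/s
Re = VD/ν = 1.551·0.426/2.38×10^-6 = 2.78×10^5 → turbulent
ε/D = 0.14/426 = 3.29×10^-4
Haaland: f = 0.01712
h_f = f(L/D)V²/(2g) = 0.01712·(706/0.426)·1.551²/(2·9.81) = 3.476 m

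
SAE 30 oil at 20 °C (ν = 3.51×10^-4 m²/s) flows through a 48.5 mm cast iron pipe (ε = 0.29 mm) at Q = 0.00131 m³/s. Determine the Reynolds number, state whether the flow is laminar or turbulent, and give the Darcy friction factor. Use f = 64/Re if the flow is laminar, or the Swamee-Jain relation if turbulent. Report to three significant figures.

Re ≈ 98.0; laminar; f = 64/Re ≈ 0.653

V = 4Q/(πD²) = 0.7091 m/s
Re = VD/ν = 0.7091·0.0485/3.51×10^-4 = 98.0
Re < 2300 → laminar → f = 64/Re = 0.6532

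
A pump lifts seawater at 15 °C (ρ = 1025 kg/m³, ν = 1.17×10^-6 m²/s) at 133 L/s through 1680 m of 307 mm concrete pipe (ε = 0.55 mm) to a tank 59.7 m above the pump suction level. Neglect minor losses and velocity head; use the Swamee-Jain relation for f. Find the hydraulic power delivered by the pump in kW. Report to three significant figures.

P_hyd ≈ 108 kW

V = 4Q/(πD²) = 1.797 m/s; Re = 4.71×10^5; ε/D = 0.00179; f = 0.02329
h_f = f(L/D)V²/2g = 20.97 m
Total head H = z + h_f = 59.7 + 20.97 = 80.67 m
P_hyd = ρgQH = 1025·9.81·0.133·80.67 = 107.9 kW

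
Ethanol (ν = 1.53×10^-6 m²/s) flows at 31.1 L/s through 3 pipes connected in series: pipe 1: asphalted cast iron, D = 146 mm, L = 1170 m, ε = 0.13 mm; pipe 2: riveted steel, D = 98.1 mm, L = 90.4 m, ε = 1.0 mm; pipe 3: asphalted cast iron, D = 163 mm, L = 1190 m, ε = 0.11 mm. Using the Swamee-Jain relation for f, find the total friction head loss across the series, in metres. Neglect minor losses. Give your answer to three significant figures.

H ≈ 76.8 m

Pipe 1: V = 1.858 m/s, Re = 1.77×10^5, ε/D = 8.90×10^-4, f = 0.02092, h_1 = f(L/D)V²/2g = 29.48 m
Pipe 2: V = 4.115 m/s, Re = 2.64×10^5, ε/D = 0.0102, f = 0.03850, h_2 = f(L/D)V²/2g = 30.62 m
Pipe 3: V = 1.490 m/s, Re = 1.59×10^5, ε/D = 6.75×10^-4, f = 0.02018, h_3 = f(L/D)V²/2g = 16.68 m
Series → Q common, losses add: H = Σh = 76.78 m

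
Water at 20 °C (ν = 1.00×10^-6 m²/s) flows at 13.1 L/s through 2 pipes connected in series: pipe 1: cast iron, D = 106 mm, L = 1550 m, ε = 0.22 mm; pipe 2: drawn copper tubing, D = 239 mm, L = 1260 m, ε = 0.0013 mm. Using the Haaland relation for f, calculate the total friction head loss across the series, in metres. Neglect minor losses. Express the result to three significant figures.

Pipe 1: V = 1.484 m/s, Re = 1.57×10^5, ε/D = 0.00208, f = 0.02466, h_1 = f(L/D)V²/2g = 40.51 m
Pipe 2: V = 0.2920 m/s, Re = 6.98×10^4, ε/D = 5.44×10^-6, f = 0.01926, h_2 = f(L/D)V²/2g = 0.4412 m
Series → Q common, losses add: H = Σh = 40.95 m

H ≈ 40.9 m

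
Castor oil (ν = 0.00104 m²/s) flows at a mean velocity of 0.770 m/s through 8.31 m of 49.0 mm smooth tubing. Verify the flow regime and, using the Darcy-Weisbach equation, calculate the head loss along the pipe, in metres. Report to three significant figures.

Re = VD/ν = 0.770·0.04900/0.00104 = 36.3 → laminar (Re < 2300)
f = 64/Re = 1.764
h_f = f(L/D)V²/(2g) = 1.764·(8.31/0.04900)·0.770²/(2·9.81) = 9.041 m

h_f ≈ 9.04 m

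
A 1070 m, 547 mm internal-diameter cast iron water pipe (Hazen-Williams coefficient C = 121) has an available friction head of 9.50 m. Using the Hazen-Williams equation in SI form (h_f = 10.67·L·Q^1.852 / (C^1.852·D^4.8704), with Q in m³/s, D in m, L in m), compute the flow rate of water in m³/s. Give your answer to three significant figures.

Rearranging: Q = [h_f·C^1.852·D^4.8704 / (10.67·L)]^(1/1.852)
Q = [9.50·121^1.852·0.547^4.8704 / (10.67·1070)]^0.540 = 0.5380 m³/s

Q ≈ 0.538 m³/s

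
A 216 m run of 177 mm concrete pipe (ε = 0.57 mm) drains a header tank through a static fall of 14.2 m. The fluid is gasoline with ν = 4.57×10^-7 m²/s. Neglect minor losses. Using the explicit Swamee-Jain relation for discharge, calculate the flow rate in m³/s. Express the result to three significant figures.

Q ≈ 0.0718 m³/s

Swamee-Jain (Type II): Q = -0.965·√(gD⁵h_f/L)·ln[ε/(3.7D) + √(3.17ν²L/(gD³h_f))]
√(gD⁵h_f/L) = √(9.81·0.177⁵·14.2/216) = 0.01058
ε/(3.7D) = 8.70×10^-4; √(3.17ν²L/(gD³h_f)) = 1.36×10^-5
Q = -0.965·0.01058·ln(8.840×10^-4) = 0.07182 m³/s
Check: V = 2.92 m/s, Re = 1.13×10^6, f = 0.02687, h_f = 14.2 m ≈ 14.2 m ✓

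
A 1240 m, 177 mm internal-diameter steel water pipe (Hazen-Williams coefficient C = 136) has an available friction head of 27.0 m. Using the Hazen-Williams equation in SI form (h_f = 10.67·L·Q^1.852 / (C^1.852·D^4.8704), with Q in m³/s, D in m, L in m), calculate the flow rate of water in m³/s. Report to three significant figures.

Q ≈ 0.0505 m³/s

Rearranging: Q = [h_f·C^1.852·D^4.8704 / (10.67·L)]^(1/1.852)
Q = [27.0·136^1.852·0.177^4.8704 / (10.67·1240)]^0.540 = 0.05050 m³/s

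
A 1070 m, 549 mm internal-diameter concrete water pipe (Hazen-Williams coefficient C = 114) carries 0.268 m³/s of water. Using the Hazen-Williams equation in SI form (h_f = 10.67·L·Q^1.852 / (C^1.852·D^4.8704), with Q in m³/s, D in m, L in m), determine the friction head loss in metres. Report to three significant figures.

h_f ≈ 2.87 m

h_f = 10.67·1070·0.268^1.852 / (114^1.852·0.549^4.8704) = 2.867 m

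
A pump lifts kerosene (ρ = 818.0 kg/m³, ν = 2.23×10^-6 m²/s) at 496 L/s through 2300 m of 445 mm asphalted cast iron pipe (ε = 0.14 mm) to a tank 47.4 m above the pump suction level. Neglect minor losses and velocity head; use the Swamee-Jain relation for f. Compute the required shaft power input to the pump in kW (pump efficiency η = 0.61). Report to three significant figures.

P_shaft ≈ 593 kW

V = 4Q/(πD²) = 3.189 m/s; Re = 6.36×10^5; ε/D = 3.15×10^-4; f = 0.01624
h_f = f(L/D)V²/2g = 43.52 m
Total head H = z + h_f = 47.4 + 43.52 = 90.92 m
P_hyd = ρgQH = 818.0·9.81·0.496·90.92 = 361.9 kW
P_shaft = P_hyd/η = 361.9/0.61 = 593.2 kW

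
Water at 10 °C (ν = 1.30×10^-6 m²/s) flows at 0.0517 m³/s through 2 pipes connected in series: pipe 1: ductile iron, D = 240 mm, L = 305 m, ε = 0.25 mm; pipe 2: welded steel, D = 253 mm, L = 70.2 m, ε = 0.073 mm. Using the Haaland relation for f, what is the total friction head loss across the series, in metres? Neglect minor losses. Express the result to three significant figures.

H ≈ 2.04 m

Pipe 1: V = 1.143 m/s, Re = 2.11×10^5, ε/D = 0.00104, f = 0.02102, h_1 = f(L/D)V²/2g = 1.778 m
Pipe 2: V = 1.028 m/s, Re = 2.00×10^5, ε/D = 2.89×10^-4, f = 0.01743, h_2 = f(L/D)V²/2g = 0.2608 m
Series → Q common, losses add: H = Σh = 2.039 m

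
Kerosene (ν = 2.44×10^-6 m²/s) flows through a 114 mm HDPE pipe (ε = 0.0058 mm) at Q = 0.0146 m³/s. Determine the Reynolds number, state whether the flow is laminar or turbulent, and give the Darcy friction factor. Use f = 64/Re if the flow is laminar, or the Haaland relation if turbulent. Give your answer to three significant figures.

Re ≈ 6.68×10^4; turbulent; f ≈ 0.0196

V = 4Q/(πD²) = 1.430 m/s
Re = VD/ν = 1.430·0.114/2.44×10^-6 = 6.68×10^4
Re > 4000 → turbulent; ε/D = 5.09×10^-5
Haaland: f = 0.01959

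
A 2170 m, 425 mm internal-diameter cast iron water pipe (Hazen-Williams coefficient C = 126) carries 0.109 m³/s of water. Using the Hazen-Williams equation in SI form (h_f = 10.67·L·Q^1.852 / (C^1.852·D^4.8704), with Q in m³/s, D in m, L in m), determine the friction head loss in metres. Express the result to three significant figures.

h_f ≈ 3.18 m

h_f = 10.67·2170·0.109^1.852 / (126^1.852·0.425^4.8704) = 3.176 m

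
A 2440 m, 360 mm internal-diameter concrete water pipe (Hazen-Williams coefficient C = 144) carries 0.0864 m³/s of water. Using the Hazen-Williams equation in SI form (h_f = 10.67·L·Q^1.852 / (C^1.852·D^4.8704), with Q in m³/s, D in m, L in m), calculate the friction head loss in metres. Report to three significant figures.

h_f ≈ 4.07 m

h_f = 10.67·2440·0.0864^1.852 / (144^1.852·0.360^4.8704) = 4.071 m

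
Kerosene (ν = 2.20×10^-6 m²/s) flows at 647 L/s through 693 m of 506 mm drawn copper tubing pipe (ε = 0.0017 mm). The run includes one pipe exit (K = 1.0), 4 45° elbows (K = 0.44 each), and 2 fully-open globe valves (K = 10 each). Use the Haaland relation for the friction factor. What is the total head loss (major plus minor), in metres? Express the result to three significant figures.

V = 4Q/(πD²) = 3.217 m/s; V²/2g = 0.5276 m
Re = 7.40×10^5, ε/D = 3.36×10^-6 → f = 0.01224 (Haaland)
Major: h_f = f(L/D)·V²/2g = 0.01224·1370·0.5276 = 8.846 m
Minor: ΣK = 22.8; h_m = ΣK·V²/2g = 12.01 m
Total H_L = 8.846 + 12.01 = 20.85 m

H_L ≈ 20.9 m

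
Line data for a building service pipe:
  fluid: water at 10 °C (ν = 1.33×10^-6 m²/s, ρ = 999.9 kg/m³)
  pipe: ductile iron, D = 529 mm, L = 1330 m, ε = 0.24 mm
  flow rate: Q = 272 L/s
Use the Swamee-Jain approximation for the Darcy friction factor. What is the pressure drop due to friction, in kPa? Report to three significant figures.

Δp ≈ 33.7 kPa

V = 4Q/(πD²) = 4·0.272/(π·0.529²) = 1.238 m/s
Re = VD/ν = 1.238·0.529/1.33×10^-6 = 4.92×10^5 → turbulent
ε/D = 0.24/529 = 4.54×10^-4
Swamee-Jain: f = 0.01749
h_f = f(L/D)V²/(2g) = 0.01749·(1330/0.529)·1.238²/(2·9.81) = 3.433 m
Δp = ρg·h_f = 999.9·9.81·3.433 = 33.68 kPa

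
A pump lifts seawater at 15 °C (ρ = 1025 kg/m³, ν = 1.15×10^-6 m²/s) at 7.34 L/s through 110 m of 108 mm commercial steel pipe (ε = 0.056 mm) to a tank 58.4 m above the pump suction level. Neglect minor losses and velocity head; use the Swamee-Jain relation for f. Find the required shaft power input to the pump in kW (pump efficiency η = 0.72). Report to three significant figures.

V = 4Q/(πD²) = 0.8012 m/s; Re = 7.52×10^4; ε/D = 5.19×10^-4; f = 0.02129
h_f = f(L/D)V²/2g = 0.7096 m
Total head H = z + h_f = 58.4 + 0.7096 = 59.11 m
P_hyd = ρgQH = 1025·9.81·0.00734·59.11 = 4.363 kW
P_shaft = P_hyd/η = 4.363/0.72 = 6.059 kW

P_shaft ≈ 6.06 kW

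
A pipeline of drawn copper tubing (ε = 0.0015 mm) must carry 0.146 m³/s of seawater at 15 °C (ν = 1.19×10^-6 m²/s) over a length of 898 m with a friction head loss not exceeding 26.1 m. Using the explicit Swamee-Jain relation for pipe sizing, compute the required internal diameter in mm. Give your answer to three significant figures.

D ≈ 241 mm

Swamee-Jain (Type III): D = 0.66·[ε^1.25·(LQ²/(gh_f))^4.75 + ν·Q^9.4·(L/(gh_f))^5.2]^0.04
LQ²/(gh_f) = 0.07476; L/(gh_f) = 3.507
Term 1 = ε^1.25·(…)^4.75 = 2.34×10^-13; Term 2 = ν·Q^9.4·(…)^5.2 = 1.13×10^-11
D = 0.66·(2.34×10^-13 + 1.13×10^-11)^0.04 = 0.2410 m = 241 mm
Check: V = 3.20 m/s, Re = 6.48×10^5, f = 0.01262, h_f = 24.5 m ≈ 26.1 m ✓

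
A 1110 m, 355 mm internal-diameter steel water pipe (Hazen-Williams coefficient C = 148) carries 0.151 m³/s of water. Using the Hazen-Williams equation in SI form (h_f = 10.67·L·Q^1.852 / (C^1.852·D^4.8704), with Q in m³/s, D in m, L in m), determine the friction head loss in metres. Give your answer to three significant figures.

h_f = 10.67·1110·0.151^1.852 / (148^1.852·0.355^4.8704) = 5.299 m

h_f ≈ 5.30 m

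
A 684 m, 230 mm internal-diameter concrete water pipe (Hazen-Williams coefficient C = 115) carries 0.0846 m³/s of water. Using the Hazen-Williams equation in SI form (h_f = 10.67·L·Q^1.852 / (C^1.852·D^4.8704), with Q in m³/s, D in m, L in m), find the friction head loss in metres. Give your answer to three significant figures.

h_f ≈ 14.8 m

h_f = 10.67·684·0.0846^1.852 / (115^1.852·0.230^4.8704) = 14.75 m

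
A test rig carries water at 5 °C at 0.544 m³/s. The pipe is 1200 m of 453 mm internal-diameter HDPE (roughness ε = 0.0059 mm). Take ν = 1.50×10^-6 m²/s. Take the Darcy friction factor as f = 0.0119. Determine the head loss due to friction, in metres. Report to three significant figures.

h_f ≈ 18.3 m

V = 4Q/(πD²) = 4·0.544/(π·0.453²) = 3.375 m/s
h_f = f(L/D)V²/(2g) = 0.01190·(1200/0.453)·3.375²/(2·9.81) = 18.30 m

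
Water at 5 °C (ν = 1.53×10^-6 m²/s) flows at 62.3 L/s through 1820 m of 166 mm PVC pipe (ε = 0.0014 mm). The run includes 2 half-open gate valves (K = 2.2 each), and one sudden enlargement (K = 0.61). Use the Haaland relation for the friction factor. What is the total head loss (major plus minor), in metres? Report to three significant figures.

V = 4Q/(πD²) = 2.879 m/s; V²/2g = 0.4223 m
Re = 3.12×10^5, ε/D = 8.43×10^-6 → f = 0.01430 (Haaland)
Major: h_f = f(L/D)·V²/2g = 0.01430·10964·0.4223 = 66.23 m
Minor: ΣK = 5.01; h_m = ΣK·V²/2g = 2.116 m
Total H_L = 66.23 + 2.116 = 68.35 m

H_L ≈ 68.4 m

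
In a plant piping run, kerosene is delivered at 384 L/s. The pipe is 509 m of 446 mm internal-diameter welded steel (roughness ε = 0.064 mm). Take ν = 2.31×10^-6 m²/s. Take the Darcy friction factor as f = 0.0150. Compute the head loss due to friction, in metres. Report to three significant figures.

V = 4Q/(πD²) = 4·0.384/(π·0.446²) = 2.458 m/s
h_f = f(L/D)V²/(2g) = 0.01500·(509/0.446)·2.458²/(2·9.81) = 5.271 m

h_f ≈ 5.27 m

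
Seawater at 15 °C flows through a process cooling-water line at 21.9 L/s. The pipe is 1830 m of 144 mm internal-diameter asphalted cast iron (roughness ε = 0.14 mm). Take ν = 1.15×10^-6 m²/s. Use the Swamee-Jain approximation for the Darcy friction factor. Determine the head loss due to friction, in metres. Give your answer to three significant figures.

V = 4Q/(πD²) = 4·0.0219/(π·0.144²) = 1.345 m/s
Re = VD/ν = 1.345·0.144/1.15×10^-6 = 1.68×10^5 → turbulent
ε/D = 0.14/144 = 9.72×10^-4
Swamee-Jain: f = 0.02132
h_f = f(L/D)V²/(2g) = 0.02132·(1830/0.144)·1.345²/(2·9.81) = 24.97 m

h_f ≈ 25.0 m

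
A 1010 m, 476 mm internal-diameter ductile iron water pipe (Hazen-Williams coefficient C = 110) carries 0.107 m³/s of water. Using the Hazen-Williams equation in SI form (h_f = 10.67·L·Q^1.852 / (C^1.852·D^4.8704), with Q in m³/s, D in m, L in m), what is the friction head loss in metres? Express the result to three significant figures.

h_f ≈ 1.06 m

h_f = 10.67·1010·0.107^1.852 / (110^1.852·0.476^4.8704) = 1.058 m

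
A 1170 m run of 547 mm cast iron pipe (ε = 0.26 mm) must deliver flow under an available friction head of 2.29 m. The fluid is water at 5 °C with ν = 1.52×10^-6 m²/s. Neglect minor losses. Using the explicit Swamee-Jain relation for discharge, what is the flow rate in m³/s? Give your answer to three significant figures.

Swamee-Jain (Type II): Q = -0.965·√(gD⁵h_f/L)·ln[ε/(3.7D) + √(3.17ν²L/(gD³h_f))]
√(gD⁵h_f/L) = √(9.81·0.547⁵·2.29/1170) = 0.03066
ε/(3.7D) = 1.28×10^-4; √(3.17ν²L/(gD³h_f)) = 4.83×10^-5
Q = -0.965·0.03066·ln(1.767×10^-4) = 0.2557 m³/s
Check: V = 1.09 m/s, Re = 3.92×10^5, f = 0.01786, h_f = 2.31 m ≈ 2.29 m ✓

Q ≈ 0.256 m³/s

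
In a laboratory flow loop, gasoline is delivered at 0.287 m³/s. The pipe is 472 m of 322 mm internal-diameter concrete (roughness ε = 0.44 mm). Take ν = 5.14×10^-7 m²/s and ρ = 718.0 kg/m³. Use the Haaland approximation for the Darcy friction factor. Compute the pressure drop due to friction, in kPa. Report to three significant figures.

V = 4Q/(πD²) = 4·0.287/(π·0.322²) = 3.524 m/s
Re = VD/ν = 3.524·0.322/5.14×10^-7 = 2.21×10^6 → turbulent
ε/D = 0.44/322 = 0.00137
Haaland: f = 0.02136
h_f = f(L/D)V²/(2g) = 0.02136·(472/0.322)·3.524²/(2·9.81) = 19.82 m
Δp = ρg·h_f = 718.0·9.81·19.82 = 139.6 kPa

Δp ≈ 140 kPa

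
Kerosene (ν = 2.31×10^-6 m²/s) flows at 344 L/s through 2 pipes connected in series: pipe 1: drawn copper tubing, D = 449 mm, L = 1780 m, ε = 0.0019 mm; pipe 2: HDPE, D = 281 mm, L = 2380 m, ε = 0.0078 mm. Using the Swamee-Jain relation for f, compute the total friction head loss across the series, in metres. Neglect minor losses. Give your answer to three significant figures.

Pipe 1: V = 2.173 m/s, Re = 4.22×10^5, ε/D = 4.23×10^-6, f = 0.01356, h_1 = f(L/D)V²/2g = 12.93 m
Pipe 2: V = 5.547 m/s, Re = 6.75×10^5, ε/D = 2.78×10^-5, f = 0.01293, h_2 = f(L/D)V²/2g = 171.7 m
Series → Q common, losses add: H = Σh = 184.7 m

H ≈ 185 m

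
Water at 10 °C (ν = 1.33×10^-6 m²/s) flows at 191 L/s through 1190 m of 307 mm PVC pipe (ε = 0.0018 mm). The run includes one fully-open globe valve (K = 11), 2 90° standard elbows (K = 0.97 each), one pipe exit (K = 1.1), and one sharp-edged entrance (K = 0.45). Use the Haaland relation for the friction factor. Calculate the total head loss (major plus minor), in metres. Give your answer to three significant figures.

V = 4Q/(πD²) = 2.580 m/s; V²/2g = 0.3393 m
Re = 5.96×10^5, ε/D = 5.86×10^-6 → f = 0.01274 (Haaland)
Major: h_f = f(L/D)·V²/2g = 0.01274·3876·0.3393 = 16.75 m
Minor: ΣK = 14.5; h_m = ΣK·V²/2g = 4.917 m
Total H_L = 16.75 + 4.917 = 21.67 m

H_L ≈ 21.7 m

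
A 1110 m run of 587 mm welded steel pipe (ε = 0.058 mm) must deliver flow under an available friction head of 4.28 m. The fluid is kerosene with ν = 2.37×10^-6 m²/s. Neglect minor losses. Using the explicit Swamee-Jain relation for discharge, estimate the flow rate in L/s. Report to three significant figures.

Swamee-Jain (Type II): Q = -0.965·√(gD⁵h_f/L)·ln[ε/(3.7D) + √(3.17ν²L/(gD³h_f))]
√(gD⁵h_f/L) = √(9.81·0.587⁵·4.28/1110) = 0.05134
ε/(3.7D) = 2.67×10^-5; √(3.17ν²L/(gD³h_f)) = 4.82×10^-5
Q = -0.965·0.05134·ln(7.495×10^-5) = 0.4706 m³/s
Check: V = 1.74 m/s, Re = 4.31×10^5, f = 0.01471, h_f = 4.29 m ≈ 4.28 m ✓

Q ≈ 471 L/s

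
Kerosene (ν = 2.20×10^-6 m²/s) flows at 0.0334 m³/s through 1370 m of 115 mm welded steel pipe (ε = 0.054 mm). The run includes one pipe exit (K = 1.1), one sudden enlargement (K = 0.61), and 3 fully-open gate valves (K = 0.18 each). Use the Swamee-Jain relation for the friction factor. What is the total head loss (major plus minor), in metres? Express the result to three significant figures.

H_L ≈ 121 m

V = 4Q/(πD²) = 3.216 m/s; V²/2g = 0.5270 m
Re = 1.68×10^5, ε/D = 4.70×10^-4 → f = 0.01909 (Swamee-Jain)
Major: h_f = f(L/D)·V²/2g = 0.01909·11913·0.5270 = 119.9 m
Minor: ΣK = 2.25; h_m = ΣK·V²/2g = 1.186 m
Total H_L = 119.9 + 1.186 = 121.1 m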